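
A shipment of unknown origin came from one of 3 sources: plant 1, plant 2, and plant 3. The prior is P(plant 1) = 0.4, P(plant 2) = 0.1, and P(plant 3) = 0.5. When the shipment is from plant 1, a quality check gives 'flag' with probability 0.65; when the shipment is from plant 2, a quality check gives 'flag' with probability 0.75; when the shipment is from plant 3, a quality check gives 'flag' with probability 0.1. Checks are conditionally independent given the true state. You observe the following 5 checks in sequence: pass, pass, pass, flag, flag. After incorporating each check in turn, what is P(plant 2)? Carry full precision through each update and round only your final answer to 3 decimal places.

0.075

After 'pass': normaliser = 0.35·0.4000 + 0.25·0.1000 + 0.9·0.5000; P(plant 1) ≈ 0.2276, P(plant 2) ≈ 0.0407, P(plant 3) ≈ 0.7317
After 'pass': normaliser = 0.35·0.2276 + 0.25·0.0407 + 0.9·0.7317; P(plant 1) ≈ 0.1065, P(plant 2) ≈ 0.0136, P(plant 3) ≈ 0.8800
After 'pass': normaliser = 0.35·0.1065 + 0.25·0.0136 + 0.9·0.8800; P(plant 1) ≈ 0.0448, P(plant 2) ≈ 0.0041, P(plant 3) ≈ 0.9512
After 'flag': normaliser = 0.65·0.0448 + 0.75·0.0041 + 0.1·0.9512; P(plant 1) ≈ 0.2286, P(plant 2) ≈ 0.0240, P(plant 3) ≈ 0.7474
After 'flag': normaliser = 0.65·0.2286 + 0.75·0.0240 + 0.1·0.7474; P(plant 1) ≈ 0.6156, P(plant 2) ≈ 0.0747, P(plant 3) ≈ 0.3097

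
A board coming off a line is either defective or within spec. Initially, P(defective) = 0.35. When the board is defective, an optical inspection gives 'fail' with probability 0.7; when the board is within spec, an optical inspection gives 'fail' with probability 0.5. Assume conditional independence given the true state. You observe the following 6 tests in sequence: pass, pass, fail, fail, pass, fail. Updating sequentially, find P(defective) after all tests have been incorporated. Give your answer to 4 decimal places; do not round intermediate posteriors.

0.2419

After 'pass': P(defective) = 0.3·0.3500 / (0.3·0.3500 + 0.5·0.6500) ≈ 0.2442
After 'pass': P(defective) = 0.3·0.2442 / (0.3·0.2442 + 0.5·0.7558) ≈ 0.1624
After 'fail': P(defective) = 0.7·0.1624 / (0.7·0.1624 + 0.5·0.8376) ≈ 0.2135
After 'fail': P(defective) = 0.7·0.2135 / (0.7·0.2135 + 0.5·0.7865) ≈ 0.2753
After 'pass': P(defective) = 0.3·0.2753 / (0.3·0.2753 + 0.5·0.7247) ≈ 0.1856
After 'fail': P(defective) = 0.7·0.1856 / (0.7·0.1856 + 0.5·0.8144) ≈ 0.2419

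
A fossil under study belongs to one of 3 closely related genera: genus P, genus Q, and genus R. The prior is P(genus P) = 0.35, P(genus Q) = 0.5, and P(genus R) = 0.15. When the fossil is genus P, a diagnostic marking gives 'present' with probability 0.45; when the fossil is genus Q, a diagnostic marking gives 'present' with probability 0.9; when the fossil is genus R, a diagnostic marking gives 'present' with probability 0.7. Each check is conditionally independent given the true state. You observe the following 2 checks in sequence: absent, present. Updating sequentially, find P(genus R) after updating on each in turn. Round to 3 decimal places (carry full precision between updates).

After 'absent': normaliser = 0.55·0.3500 + 0.1·0.5000 + 0.3·0.1500; P(genus P) ≈ 0.6696, P(genus Q) ≈ 0.1739, P(genus R) ≈ 0.1565
After 'present': normaliser = 0.45·0.6696 + 0.9·0.1739 + 0.7·0.1565; P(genus P) ≈ 0.5310, P(genus Q) ≈ 0.2759, P(genus R) ≈ 0.1931

0.193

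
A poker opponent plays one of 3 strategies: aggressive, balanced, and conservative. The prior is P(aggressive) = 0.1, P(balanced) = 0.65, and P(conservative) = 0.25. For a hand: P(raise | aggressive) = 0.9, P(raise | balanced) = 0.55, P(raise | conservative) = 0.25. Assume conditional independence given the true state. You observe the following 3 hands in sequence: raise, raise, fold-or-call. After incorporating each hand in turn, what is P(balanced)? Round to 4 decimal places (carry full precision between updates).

0.8170

After 'raise': normaliser = 0.9·0.1000 + 0.55·0.6500 + 0.25·0.2500; P(aggressive) ≈ 0.1765, P(balanced) ≈ 0.7010, P(conservative) ≈ 0.1225
After 'raise': normaliser = 0.9·0.1765 + 0.55·0.7010 + 0.25·0.1225; P(aggressive) ≈ 0.2762, P(balanced) ≈ 0.6705, P(conservative) ≈ 0.0533
After 'fold-or-call': normaliser = 0.1·0.2762 + 0.45·0.6705 + 0.75·0.0533; P(aggressive) ≈ 0.0748, P(balanced) ≈ 0.8170, P(conservative) ≈ 0.1082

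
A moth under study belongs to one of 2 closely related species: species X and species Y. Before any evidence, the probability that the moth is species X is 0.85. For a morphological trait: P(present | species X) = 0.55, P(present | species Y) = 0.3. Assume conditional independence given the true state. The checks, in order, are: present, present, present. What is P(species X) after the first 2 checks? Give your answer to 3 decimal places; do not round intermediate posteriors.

Each posterior becomes the prior for the next update.
After 'present': P(species X) = 0.55·0.8500 / (0.55·0.8500 + 0.3·0.1500) ≈ 0.9122
After 'present': P(species X) = 0.55·0.9122 / (0.55·0.9122 + 0.3·0.0878) ≈ 0.9501

0.950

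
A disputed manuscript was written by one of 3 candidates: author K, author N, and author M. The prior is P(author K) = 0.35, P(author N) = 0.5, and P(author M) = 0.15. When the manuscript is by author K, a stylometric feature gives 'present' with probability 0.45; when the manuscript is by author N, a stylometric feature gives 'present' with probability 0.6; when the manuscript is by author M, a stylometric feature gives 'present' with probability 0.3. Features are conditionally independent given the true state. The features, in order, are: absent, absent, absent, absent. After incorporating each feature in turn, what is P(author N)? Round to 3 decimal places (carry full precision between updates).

Apply Bayes' rule sequentially, carrying P(author N) forward.
After 'absent': normaliser = 0.55·0.3500 + 0.4·0.5000 + 0.7·0.1500; P(author K) ≈ 0.3869, P(author N) ≈ 0.4020, P(author M) ≈ 0.2111
After 'absent': normaliser = 0.55·0.3869 + 0.4·0.4020 + 0.7·0.2111; P(author K) ≈ 0.4082, P(author N) ≈ 0.3084, P(author M) ≈ 0.2834
After 'absent': normaliser = 0.55·0.4082 + 0.4·0.3084 + 0.7·0.2834; P(author K) ≈ 0.4110, P(author N) ≈ 0.2259, P(author M) ≈ 0.3631
After 'absent': normaliser = 0.55·0.4110 + 0.4·0.2259 + 0.7·0.3631; P(author K) ≈ 0.3962, P(author N) ≈ 0.1583, P(author M) ≈ 0.4455

0.158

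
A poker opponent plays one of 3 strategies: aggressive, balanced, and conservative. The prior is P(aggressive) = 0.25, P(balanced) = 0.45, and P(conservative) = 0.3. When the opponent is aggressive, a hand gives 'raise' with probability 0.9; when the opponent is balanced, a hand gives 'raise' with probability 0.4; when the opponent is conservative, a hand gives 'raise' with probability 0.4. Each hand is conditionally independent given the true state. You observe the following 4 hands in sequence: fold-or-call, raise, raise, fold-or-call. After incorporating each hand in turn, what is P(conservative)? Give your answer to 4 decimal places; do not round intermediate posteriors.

0.3821

After 'fold-or-call': normaliser = 0.1·0.2500 + 0.6·0.4500 + 0.6·0.3000; P(aggressive) ≈ 0.0526, P(balanced) ≈ 0.5684, P(conservative) ≈ 0.3789
After 'raise': normaliser = 0.9·0.0526 + 0.4·0.5684 + 0.4·0.3789; P(aggressive) ≈ 0.1111, P(balanced) ≈ 0.5333, P(conservative) ≈ 0.3556
After 'raise': normaliser = 0.9·0.1111 + 0.4·0.5333 + 0.4·0.3556; P(aggressive) ≈ 0.2195, P(balanced) ≈ 0.4683, P(conservative) ≈ 0.3122
After 'fold-or-call': normaliser = 0.1·0.2195 + 0.6·0.4683 + 0.6·0.3122; P(aggressive) ≈ 0.0448, P(balanced) ≈ 0.5731, P(conservative) ≈ 0.3821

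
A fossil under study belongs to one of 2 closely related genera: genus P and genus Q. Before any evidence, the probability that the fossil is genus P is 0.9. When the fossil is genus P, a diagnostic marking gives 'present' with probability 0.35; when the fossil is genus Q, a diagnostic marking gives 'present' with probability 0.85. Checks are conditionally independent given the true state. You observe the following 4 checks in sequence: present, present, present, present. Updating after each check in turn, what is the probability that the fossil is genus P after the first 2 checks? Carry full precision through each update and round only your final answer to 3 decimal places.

Apply Bayes' rule sequentially, carrying P(genus P) forward.
After 'present': P(genus P) = 0.35·0.9000 / (0.35·0.9000 + 0.85·0.1000) ≈ 0.7875
After 'present': P(genus P) = 0.35·0.7875 / (0.35·0.7875 + 0.85·0.2125) ≈ 0.6041

0.604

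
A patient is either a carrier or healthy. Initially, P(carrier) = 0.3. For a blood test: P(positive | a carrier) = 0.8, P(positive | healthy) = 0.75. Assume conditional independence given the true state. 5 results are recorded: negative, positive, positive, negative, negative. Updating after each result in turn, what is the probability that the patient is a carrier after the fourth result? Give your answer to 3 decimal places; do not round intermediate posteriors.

After 'negative': P(carrier) = 0.2·0.3000 / (0.2·0.3000 + 0.25·0.7000) ≈ 0.2553
After 'positive': P(carrier) = 0.8·0.2553 / (0.8·0.2553 + 0.75·0.7447) ≈ 0.2678
After 'positive': P(carrier) = 0.8·0.2678 / (0.8·0.2678 + 0.75·0.7322) ≈ 0.2806
After 'negative': P(carrier) = 0.2·0.2806 / (0.2·0.2806 + 0.25·0.7194) ≈ 0.2378

0.238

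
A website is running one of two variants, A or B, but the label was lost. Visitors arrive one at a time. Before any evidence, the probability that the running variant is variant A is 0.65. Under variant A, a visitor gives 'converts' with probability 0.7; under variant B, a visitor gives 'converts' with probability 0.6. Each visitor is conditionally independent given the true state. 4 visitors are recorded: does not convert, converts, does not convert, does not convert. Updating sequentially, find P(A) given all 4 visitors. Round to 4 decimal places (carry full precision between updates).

0.4776

After 'does not convert': P(A) = 0.3·0.6500 / (0.3·0.6500 + 0.4·0.3500) ≈ 0.5821
After 'converts': P(A) = 0.7·0.5821 / (0.7·0.5821 + 0.6·0.4179) ≈ 0.6190
After 'does not convert': P(A) = 0.3·0.6190 / (0.3·0.6190 + 0.4·0.3810) ≈ 0.5493
After 'does not convert': P(A) = 0.3·0.5493 / (0.3·0.5493 + 0.4·0.4507) ≈ 0.4776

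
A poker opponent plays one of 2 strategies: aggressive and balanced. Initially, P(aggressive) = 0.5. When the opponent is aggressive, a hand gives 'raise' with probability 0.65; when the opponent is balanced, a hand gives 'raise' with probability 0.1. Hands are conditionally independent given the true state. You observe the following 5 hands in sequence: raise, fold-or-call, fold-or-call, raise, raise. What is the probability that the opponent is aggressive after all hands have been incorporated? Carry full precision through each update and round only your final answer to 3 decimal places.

After 'raise': P(aggressive) = 0.65·0.5000 / (0.65·0.5000 + 0.1·0.5000) ≈ 0.8667
After 'fold-or-call': P(aggressive) = 0.35·0.8667 / (0.35·0.8667 + 0.9·0.1333) ≈ 0.7165
After 'fold-or-call': P(aggressive) = 0.35·0.7165 / (0.35·0.7165 + 0.9·0.2835) ≈ 0.4957
After 'raise': P(aggressive) = 0.65·0.4957 / (0.65·0.4957 + 0.1·0.5043) ≈ 0.8647
After 'raise': P(aggressive) = 0.65·0.8647 / (0.65·0.8647 + 0.1·0.1353) ≈ 0.9765

0.976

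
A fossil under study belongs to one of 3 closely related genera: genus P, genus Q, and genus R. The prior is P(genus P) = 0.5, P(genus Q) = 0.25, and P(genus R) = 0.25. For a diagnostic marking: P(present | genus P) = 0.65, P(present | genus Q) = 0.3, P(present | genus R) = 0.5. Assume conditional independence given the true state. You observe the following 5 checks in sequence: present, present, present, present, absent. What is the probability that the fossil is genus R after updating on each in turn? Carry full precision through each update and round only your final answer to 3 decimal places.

After 'present': normaliser = 0.65·0.5000 + 0.3·0.2500 + 0.5·0.2500; P(genus P) ≈ 0.6190, P(genus Q) ≈ 0.1429, P(genus R) ≈ 0.2381
After 'present': normaliser = 0.65·0.6190 + 0.3·0.1429 + 0.5·0.2381; P(genus P) ≈ 0.7131, P(genus Q) ≈ 0.0759, P(genus R) ≈ 0.2110
After 'present': normaliser = 0.65·0.7131 + 0.3·0.0759 + 0.5·0.2110; P(genus P) ≈ 0.7832, P(genus Q) ≈ 0.0385, P(genus R) ≈ 0.1783
After 'present': normaliser = 0.65·0.7832 + 0.3·0.0385 + 0.5·0.1783; P(genus P) ≈ 0.8349, P(genus Q) ≈ 0.0189, P(genus R) ≈ 0.1462
After 'absent': normaliser = 0.35·0.8349 + 0.7·0.0189 + 0.5·0.1462; P(genus P) ≈ 0.7719, P(genus Q) ≈ 0.0350, P(genus R) ≈ 0.1931

0.193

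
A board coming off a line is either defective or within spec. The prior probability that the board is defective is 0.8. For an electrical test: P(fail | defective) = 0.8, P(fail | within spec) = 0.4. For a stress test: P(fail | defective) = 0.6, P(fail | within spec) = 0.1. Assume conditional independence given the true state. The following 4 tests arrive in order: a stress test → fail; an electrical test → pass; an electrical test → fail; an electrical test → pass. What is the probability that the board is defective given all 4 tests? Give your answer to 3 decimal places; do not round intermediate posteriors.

0.842

After a stress test='fail': P(defective) = 0.6·0.8000 / (0.6·0.8000 + 0.1·0.2000) ≈ 0.9600
After an electrical test='pass': P(defective) = 0.2·0.9600 / (0.2·0.9600 + 0.6·0.0400) ≈ 0.8889
After an electrical test='fail': P(defective) = 0.8·0.8889 / (0.8·0.8889 + 0.4·0.1111) ≈ 0.9412
After an electrical test='pass': P(defective) = 0.2·0.9412 / (0.2·0.9412 + 0.6·0.0588) ≈ 0.8421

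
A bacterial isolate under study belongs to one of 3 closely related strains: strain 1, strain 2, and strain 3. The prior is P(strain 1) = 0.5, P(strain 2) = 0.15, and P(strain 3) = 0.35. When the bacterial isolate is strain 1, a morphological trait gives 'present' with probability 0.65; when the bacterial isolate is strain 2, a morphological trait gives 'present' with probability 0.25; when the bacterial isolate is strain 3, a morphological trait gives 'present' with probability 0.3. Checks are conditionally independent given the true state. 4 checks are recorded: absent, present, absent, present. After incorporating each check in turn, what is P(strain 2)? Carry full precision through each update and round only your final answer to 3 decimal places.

0.113

After 'absent': normaliser = 0.35·0.5000 + 0.75·0.1500 + 0.7·0.3500; P(strain 1) ≈ 0.3286, P(strain 2) ≈ 0.2113, P(strain 3) ≈ 0.4601
After 'present': normaliser = 0.65·0.3286 + 0.25·0.2113 + 0.3·0.4601; P(strain 1) ≈ 0.5281, P(strain 2) ≈ 0.1306, P(strain 3) ≈ 0.3413
After 'absent': normaliser = 0.35·0.5281 + 0.75·0.1306 + 0.7·0.3413; P(strain 1) ≈ 0.3543, P(strain 2) ≈ 0.1877, P(strain 3) ≈ 0.4579
After 'present': normaliser = 0.65·0.3543 + 0.25·0.1877 + 0.3·0.4579; P(strain 1) ≈ 0.5555, P(strain 2) ≈ 0.1132, P(strain 3) ≈ 0.3313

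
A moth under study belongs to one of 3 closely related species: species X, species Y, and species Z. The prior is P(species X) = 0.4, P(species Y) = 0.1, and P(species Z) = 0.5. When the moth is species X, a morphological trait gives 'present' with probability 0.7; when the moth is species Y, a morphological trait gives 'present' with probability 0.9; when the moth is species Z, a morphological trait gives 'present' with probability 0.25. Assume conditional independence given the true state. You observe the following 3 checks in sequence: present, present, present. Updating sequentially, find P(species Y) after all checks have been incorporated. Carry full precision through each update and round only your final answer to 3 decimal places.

After 'present': normaliser = 0.7·0.4000 + 0.9·0.1000 + 0.25·0.5000; P(species X) ≈ 0.5657, P(species Y) ≈ 0.1818, P(species Z) ≈ 0.2525
After 'present': normaliser = 0.7·0.5657 + 0.9·0.1818 + 0.25·0.2525; P(species X) ≈ 0.6358, P(species Y) ≈ 0.2628, P(species Z) ≈ 0.1014
After 'present': normaliser = 0.7·0.6358 + 0.9·0.2628 + 0.25·0.1014; P(species X) ≈ 0.6296, P(species Y) ≈ 0.3345, P(species Z) ≈ 0.0359

0.335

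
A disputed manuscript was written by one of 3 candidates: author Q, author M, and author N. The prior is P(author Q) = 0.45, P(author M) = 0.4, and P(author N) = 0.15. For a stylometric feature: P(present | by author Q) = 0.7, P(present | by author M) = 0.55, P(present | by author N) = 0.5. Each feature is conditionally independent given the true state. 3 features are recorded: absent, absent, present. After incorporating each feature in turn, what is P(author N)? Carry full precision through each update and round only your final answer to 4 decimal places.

0.2046

After 'absent': normaliser = 0.3·0.4500 + 0.45·0.4000 + 0.5·0.1500; P(author Q) ≈ 0.3462, P(author M) ≈ 0.4615, P(author N) ≈ 0.1923
After 'absent': normaliser = 0.3·0.3462 + 0.45·0.4615 + 0.5·0.1923; P(author Q) ≈ 0.2547, P(author M) ≈ 0.5094, P(author N) ≈ 0.2358
After 'present': normaliser = 0.7·0.2547 + 0.55·0.5094 + 0.5·0.2358; P(author Q) ≈ 0.3093, P(author M) ≈ 0.4861, P(author N) ≈ 0.2046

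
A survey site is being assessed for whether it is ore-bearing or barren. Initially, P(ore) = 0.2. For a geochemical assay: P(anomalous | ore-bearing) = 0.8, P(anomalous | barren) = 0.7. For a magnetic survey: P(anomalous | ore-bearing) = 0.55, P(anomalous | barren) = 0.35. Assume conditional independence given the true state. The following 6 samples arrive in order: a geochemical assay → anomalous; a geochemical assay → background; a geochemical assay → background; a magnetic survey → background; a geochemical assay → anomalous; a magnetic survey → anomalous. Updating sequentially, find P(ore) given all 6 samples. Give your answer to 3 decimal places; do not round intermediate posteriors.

After a geochemical assay='anomalous': P(ore) = 0.8·0.2000 / (0.8·0.2000 + 0.7·0.8000) ≈ 0.2222
After a geochemical assay='background': P(ore) = 0.2·0.2222 / (0.2·0.2222 + 0.3·0.7778) ≈ 0.1600
After a geochemical assay='background': P(ore) = 0.2·0.1600 / (0.2·0.1600 + 0.3·0.8400) ≈ 0.1127
After a magnetic survey='background': P(ore) = 0.45·0.1127 / (0.45·0.1127 + 0.65·0.8873) ≈ 0.0808
After a geochemical assay='anomalous': P(ore) = 0.8·0.0808 / (0.8·0.0808 + 0.7·0.9192) ≈ 0.0913
After a magnetic survey='anomalous': P(ore) = 0.55·0.0913 / (0.55·0.0913 + 0.35·0.9087) ≈ 0.1364

0.136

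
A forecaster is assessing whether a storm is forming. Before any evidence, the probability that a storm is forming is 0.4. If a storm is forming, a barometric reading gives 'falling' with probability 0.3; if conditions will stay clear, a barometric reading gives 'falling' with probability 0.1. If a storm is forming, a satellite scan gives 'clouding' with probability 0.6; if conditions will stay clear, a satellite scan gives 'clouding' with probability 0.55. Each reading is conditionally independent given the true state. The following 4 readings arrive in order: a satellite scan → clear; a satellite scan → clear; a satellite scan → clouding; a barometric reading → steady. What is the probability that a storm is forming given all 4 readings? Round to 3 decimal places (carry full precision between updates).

After a satellite scan='clear': P(storm) = 0.4·0.4000 / (0.4·0.4000 + 0.45·0.6000) ≈ 0.3721
After a satellite scan='clear': P(storm) = 0.4·0.3721 / (0.4·0.3721 + 0.45·0.6279) ≈ 0.3450
After a satellite scan='clouding': P(storm) = 0.6·0.3450 / (0.6·0.3450 + 0.55·0.6550) ≈ 0.3649
After a barometric reading='steady': P(storm) = 0.7·0.3649 / (0.7·0.3649 + 0.9·0.6351) ≈ 0.3089

0.309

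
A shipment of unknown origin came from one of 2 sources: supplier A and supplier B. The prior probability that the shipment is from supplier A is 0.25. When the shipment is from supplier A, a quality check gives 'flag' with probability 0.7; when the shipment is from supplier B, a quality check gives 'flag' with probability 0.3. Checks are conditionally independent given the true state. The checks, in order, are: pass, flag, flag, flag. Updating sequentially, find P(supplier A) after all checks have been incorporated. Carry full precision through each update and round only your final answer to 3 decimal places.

After 'pass': P(supplier A) = 0.3·0.2500 / (0.3·0.2500 + 0.7·0.7500) ≈ 0.1250
After 'flag': P(supplier A) = 0.7·0.1250 / (0.7·0.1250 + 0.3·0.8750) ≈ 0.2500
After 'flag': P(supplier A) = 0.7·0.2500 / (0.7·0.2500 + 0.3·0.7500) ≈ 0.4375
After 'flag': P(supplier A) = 0.7·0.4375 / (0.7·0.4375 + 0.3·0.5625) ≈ 0.6447

0.645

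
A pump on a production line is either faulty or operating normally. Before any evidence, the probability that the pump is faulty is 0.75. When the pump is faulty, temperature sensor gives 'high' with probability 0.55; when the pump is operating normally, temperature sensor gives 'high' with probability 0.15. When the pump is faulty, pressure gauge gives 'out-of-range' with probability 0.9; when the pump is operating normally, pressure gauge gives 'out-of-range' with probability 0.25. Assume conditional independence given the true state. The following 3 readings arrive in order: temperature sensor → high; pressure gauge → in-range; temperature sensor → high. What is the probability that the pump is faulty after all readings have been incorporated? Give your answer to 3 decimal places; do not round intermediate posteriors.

0.843

Apply Bayes' rule sequentially, carrying P(faulty) forward.
After temperature sensor='high': P(faulty) = 0.55·0.7500 / (0.55·0.7500 + 0.15·0.2500) ≈ 0.9167
After pressure gauge='in-range': P(faulty) = 0.1·0.9167 / (0.1·0.9167 + 0.75·0.0833) ≈ 0.5946
After temperature sensor='high': P(faulty) = 0.55·0.5946 / (0.55·0.5946 + 0.15·0.4054) ≈ 0.8432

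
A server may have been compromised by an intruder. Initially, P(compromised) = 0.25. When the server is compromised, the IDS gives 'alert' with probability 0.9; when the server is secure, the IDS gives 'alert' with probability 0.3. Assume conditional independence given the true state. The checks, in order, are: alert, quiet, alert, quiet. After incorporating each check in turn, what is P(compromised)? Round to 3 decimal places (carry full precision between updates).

After 'alert': P(compromised) = 0.9·0.2500 / (0.9·0.2500 + 0.3·0.7500) ≈ 0.5000
After 'quiet': P(compromised) = 0.1·0.5000 / (0.1·0.5000 + 0.7·0.5000) ≈ 0.1250
After 'alert': P(compromised) = 0.9·0.1250 / (0.9·0.1250 + 0.3·0.8750) ≈ 0.3000
After 'quiet': P(compromised) = 0.1·0.3000 / (0.1·0.3000 + 0.7·0.7000) ≈ 0.0577

0.058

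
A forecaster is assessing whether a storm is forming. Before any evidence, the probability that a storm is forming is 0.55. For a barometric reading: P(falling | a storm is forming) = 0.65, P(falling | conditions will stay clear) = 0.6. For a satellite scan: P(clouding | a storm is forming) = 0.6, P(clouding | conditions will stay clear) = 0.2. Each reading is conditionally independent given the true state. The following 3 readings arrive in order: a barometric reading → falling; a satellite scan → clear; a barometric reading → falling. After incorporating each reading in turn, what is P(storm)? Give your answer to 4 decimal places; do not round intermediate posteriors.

0.4177

After a barometric reading='falling': P(storm) = 0.65·0.5500 / (0.65·0.5500 + 0.6·0.4500) ≈ 0.5697
After a satellite scan='clear': P(storm) = 0.4·0.5697 / (0.4·0.5697 + 0.8·0.4303) ≈ 0.3983
After a barometric reading='falling': P(storm) = 0.65·0.3983 / (0.65·0.3983 + 0.6·0.6017) ≈ 0.4177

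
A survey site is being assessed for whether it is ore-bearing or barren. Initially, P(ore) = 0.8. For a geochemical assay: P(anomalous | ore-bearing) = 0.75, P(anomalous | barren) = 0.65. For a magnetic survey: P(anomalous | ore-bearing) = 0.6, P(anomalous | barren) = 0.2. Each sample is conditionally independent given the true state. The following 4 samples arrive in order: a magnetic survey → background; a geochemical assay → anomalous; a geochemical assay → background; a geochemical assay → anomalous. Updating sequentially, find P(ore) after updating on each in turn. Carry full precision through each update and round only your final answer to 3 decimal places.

Each posterior becomes the prior for the next update.
After a magnetic survey='background': P(ore) = 0.4·0.8000 / (0.4·0.8000 + 0.8·0.2000) ≈ 0.6667
After a geochemical assay='anomalous': P(ore) = 0.75·0.6667 / (0.75·0.6667 + 0.65·0.3333) ≈ 0.6977
After a geochemical assay='background': P(ore) = 0.25·0.6977 / (0.25·0.6977 + 0.35·0.3023) ≈ 0.6224
After a geochemical assay='anomalous': P(ore) = 0.75·0.6224 / (0.75·0.6224 + 0.65·0.3776) ≈ 0.6554

0.655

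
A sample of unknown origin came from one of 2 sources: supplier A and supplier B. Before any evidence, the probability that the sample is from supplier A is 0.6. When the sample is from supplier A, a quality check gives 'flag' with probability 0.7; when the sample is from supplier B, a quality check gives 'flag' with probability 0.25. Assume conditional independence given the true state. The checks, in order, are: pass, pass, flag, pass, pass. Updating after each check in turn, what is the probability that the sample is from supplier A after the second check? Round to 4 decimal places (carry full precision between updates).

Apply Bayes' rule sequentially, carrying P(supplier A) forward.
After 'pass': P(supplier A) = 0.3·0.6000 / (0.3·0.6000 + 0.75·0.4000) ≈ 0.3750
After 'pass': P(supplier A) = 0.3·0.3750 / (0.3·0.3750 + 0.75·0.6250) ≈ 0.1935

0.1935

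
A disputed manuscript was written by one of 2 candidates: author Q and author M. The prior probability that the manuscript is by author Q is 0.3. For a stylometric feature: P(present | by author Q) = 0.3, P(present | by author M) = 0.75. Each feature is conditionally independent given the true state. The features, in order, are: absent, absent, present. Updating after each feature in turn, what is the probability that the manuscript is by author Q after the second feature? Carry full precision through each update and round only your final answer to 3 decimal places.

Apply Bayes' rule sequentially, carrying P(author Q) forward.
After 'absent': P(author Q) = 0.7·0.3000 / (0.7·0.3000 + 0.25·0.7000) ≈ 0.5455
After 'absent': P(author Q) = 0.7·0.5455 / (0.7·0.5455 + 0.25·0.4545) ≈ 0.7706

0.771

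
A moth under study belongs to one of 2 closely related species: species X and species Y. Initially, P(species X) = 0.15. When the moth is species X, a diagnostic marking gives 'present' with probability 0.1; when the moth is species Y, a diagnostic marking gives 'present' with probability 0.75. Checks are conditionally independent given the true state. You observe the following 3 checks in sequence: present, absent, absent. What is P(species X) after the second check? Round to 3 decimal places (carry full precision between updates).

After 'present': P(species X) = 0.1·0.1500 / (0.1·0.1500 + 0.75·0.8500) ≈ 0.0230
After 'absent': P(species X) = 0.9·0.0230 / (0.9·0.0230 + 0.25·0.9770) ≈ 0.0781

0.078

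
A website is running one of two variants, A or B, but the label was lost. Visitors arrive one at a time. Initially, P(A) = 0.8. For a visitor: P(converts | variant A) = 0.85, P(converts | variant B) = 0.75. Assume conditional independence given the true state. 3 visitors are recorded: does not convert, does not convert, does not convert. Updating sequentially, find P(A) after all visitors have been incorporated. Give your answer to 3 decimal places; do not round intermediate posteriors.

After 'does not convert': P(A) = 0.15·0.8000 / (0.15·0.8000 + 0.25·0.2000) ≈ 0.7059
After 'does not convert': P(A) = 0.15·0.7059 / (0.15·0.7059 + 0.25·0.2941) ≈ 0.5902
After 'does not convert': P(A) = 0.15·0.5902 / (0.15·0.5902 + 0.25·0.4098) ≈ 0.4635

0.464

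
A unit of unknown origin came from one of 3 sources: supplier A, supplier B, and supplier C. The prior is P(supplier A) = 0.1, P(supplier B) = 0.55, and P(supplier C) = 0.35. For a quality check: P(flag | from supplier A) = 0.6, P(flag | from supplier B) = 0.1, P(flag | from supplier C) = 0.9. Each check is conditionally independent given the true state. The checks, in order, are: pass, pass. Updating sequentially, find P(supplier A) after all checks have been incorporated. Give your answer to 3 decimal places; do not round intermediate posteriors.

After 'pass': normaliser = 0.4·0.1000 + 0.9·0.5500 + 0.1·0.3500; P(supplier A) ≈ 0.0702, P(supplier B) ≈ 0.8684, P(supplier C) ≈ 0.0614
After 'pass': normaliser = 0.4·0.0702 + 0.9·0.8684 + 0.1·0.0614; P(supplier A) ≈ 0.0344, P(supplier B) ≈ 0.9581, P(supplier C) ≈ 0.0075

0.034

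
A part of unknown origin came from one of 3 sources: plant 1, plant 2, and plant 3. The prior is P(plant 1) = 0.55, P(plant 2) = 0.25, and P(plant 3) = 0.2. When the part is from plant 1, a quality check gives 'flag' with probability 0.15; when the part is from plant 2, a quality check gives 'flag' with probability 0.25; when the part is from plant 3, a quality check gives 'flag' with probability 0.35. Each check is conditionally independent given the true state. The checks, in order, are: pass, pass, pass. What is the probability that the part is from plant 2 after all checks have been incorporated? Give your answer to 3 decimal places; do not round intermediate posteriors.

0.212

After 'pass': normaliser = 0.85·0.5500 + 0.75·0.2500 + 0.65·0.2000; P(plant 1) ≈ 0.5955, P(plant 2) ≈ 0.2389, P(plant 3) ≈ 0.1656
After 'pass': normaliser = 0.85·0.5955 + 0.75·0.2389 + 0.65·0.1656; P(plant 1) ≈ 0.6384, P(plant 2) ≈ 0.2259, P(plant 3) ≈ 0.1357
After 'pass': normaliser = 0.85·0.6384 + 0.75·0.2259 + 0.65·0.1357; P(plant 1) ≈ 0.6780, P(plant 2) ≈ 0.2117, P(plant 3) ≈ 0.1103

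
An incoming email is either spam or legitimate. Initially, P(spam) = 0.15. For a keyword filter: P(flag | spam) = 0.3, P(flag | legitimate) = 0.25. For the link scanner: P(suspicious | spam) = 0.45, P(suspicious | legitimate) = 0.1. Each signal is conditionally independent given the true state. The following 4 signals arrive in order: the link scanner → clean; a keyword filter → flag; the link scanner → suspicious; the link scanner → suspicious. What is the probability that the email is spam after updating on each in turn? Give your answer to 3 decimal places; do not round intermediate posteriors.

0.724

After the link scanner='clean': P(spam) = 0.55·0.1500 / (0.55·0.1500 + 0.9·0.8500) ≈ 0.0973
After a keyword filter='flag': P(spam) = 0.3·0.0973 / (0.3·0.0973 + 0.25·0.9027) ≈ 0.1146
After the link scanner='suspicious': P(spam) = 0.45·0.1146 / (0.45·0.1146 + 0.1·0.8854) ≈ 0.3680
After the link scanner='suspicious': P(spam) = 0.45·0.3680 / (0.45·0.3680 + 0.1·0.6320) ≈ 0.7238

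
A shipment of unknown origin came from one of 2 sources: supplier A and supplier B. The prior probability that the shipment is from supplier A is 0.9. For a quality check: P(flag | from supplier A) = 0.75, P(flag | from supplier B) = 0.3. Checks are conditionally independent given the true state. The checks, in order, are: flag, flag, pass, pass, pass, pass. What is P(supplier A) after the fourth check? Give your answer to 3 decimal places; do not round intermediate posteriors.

After 'flag': P(supplier A) = 0.75·0.9000 / (0.75·0.9000 + 0.3·0.1000) ≈ 0.9574
After 'flag': P(supplier A) = 0.75·0.9574 / (0.75·0.9574 + 0.3·0.0426) ≈ 0.9825
After 'pass': P(supplier A) = 0.25·0.9825 / (0.25·0.9825 + 0.7·0.0175) ≈ 0.9526
After 'pass': P(supplier A) = 0.25·0.9526 / (0.25·0.9526 + 0.7·0.0474) ≈ 0.8777

0.878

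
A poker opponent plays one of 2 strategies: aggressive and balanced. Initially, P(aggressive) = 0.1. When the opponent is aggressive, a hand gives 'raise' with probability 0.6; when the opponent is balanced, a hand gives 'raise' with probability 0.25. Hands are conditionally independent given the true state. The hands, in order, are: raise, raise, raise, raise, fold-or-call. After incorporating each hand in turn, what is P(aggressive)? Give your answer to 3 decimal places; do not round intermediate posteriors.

Apply Bayes' rule sequentially, carrying P(aggressive) forward.
After 'raise': P(aggressive) = 0.6·0.1000 / (0.6·0.1000 + 0.25·0.9000) ≈ 0.2105
After 'raise': P(aggressive) = 0.6·0.2105 / (0.6·0.2105 + 0.25·0.7895) ≈ 0.3902
After 'raise': P(aggressive) = 0.6·0.3902 / (0.6·0.3902 + 0.25·0.6098) ≈ 0.6057
After 'raise': P(aggressive) = 0.6·0.6057 / (0.6·0.6057 + 0.25·0.3943) ≈ 0.7866
After 'fold-or-call': P(aggressive) = 0.4·0.7866 / (0.4·0.7866 + 0.75·0.2134) ≈ 0.6629

0.663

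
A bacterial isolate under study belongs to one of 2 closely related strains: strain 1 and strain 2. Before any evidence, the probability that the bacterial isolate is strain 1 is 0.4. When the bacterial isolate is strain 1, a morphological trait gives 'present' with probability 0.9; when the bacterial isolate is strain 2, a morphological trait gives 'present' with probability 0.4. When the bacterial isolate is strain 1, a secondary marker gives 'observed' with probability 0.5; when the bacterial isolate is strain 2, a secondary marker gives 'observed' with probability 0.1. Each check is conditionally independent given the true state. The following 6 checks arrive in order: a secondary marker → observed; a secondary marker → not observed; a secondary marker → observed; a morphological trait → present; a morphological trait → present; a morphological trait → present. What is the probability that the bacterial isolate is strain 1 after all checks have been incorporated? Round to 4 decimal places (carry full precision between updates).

After a secondary marker='observed': P(strain 1) = 0.5·0.4000 / (0.5·0.4000 + 0.1·0.6000) ≈ 0.7692
After a secondary marker='not observed': P(strain 1) = 0.5·0.7692 / (0.5·0.7692 + 0.9·0.2308) ≈ 0.6494
After a secondary marker='observed': P(strain 1) = 0.5·0.6494 / (0.5·0.6494 + 0.1·0.3506) ≈ 0.9025
After a morphological trait='present': P(strain 1) = 0.9·0.9025 / (0.9·0.9025 + 0.4·0.0975) ≈ 0.9542
After a morphological trait='present': P(strain 1) = 0.9·0.9542 / (0.9·0.9542 + 0.4·0.0458) ≈ 0.9791
After a morphological trait='present': P(strain 1) = 0.9·0.9791 / (0.9·0.9791 + 0.4·0.0209) ≈ 0.9906

0.9906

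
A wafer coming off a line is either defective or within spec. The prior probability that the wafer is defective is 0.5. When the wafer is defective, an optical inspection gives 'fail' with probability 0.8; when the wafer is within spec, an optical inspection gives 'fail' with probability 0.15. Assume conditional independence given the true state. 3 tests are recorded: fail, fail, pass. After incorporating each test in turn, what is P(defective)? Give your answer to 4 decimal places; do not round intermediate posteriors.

0.8700

Apply Bayes' rule sequentially, carrying P(defective) forward.
After 'fail': P(defective) = 0.8·0.5000 / (0.8·0.5000 + 0.15·0.5000) ≈ 0.8421
After 'fail': P(defective) = 0.8·0.8421 / (0.8·0.8421 + 0.15·0.1579) ≈ 0.9660
After 'pass': P(defective) = 0.2·0.9660 / (0.2·0.9660 + 0.85·0.0340) ≈ 0.8700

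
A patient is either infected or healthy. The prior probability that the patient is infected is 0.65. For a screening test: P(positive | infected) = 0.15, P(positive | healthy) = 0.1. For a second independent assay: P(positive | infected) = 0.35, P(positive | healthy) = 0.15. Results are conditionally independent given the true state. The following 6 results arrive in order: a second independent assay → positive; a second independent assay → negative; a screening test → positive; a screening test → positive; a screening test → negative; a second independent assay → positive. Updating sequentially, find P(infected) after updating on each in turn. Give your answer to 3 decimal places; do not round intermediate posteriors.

After a second independent assay='positive': P(infected) = 0.35·0.6500 / (0.35·0.6500 + 0.15·0.3500) ≈ 0.8125
After a second independent assay='negative': P(infected) = 0.65·0.8125 / (0.65·0.8125 + 0.85·0.1875) ≈ 0.7682
After a screening test='positive': P(infected) = 0.15·0.7682 / (0.15·0.7682 + 0.1·0.2318) ≈ 0.8325
After a screening test='positive': P(infected) = 0.15·0.8325 / (0.15·0.8325 + 0.1·0.1675) ≈ 0.8817
After a screening test='negative': P(infected) = 0.85·0.8817 / (0.85·0.8817 + 0.9·0.1183) ≈ 0.8756
After a second independent assay='positive': P(infected) = 0.35·0.8756 / (0.35·0.8756 + 0.15·0.1244) ≈ 0.9426

0.943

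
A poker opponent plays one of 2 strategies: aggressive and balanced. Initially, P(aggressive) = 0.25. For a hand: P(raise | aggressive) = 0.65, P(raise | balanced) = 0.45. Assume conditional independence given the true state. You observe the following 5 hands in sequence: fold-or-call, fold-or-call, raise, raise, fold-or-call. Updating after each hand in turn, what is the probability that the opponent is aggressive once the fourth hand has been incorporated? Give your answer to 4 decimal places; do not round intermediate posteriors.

Each posterior becomes the prior for the next update.
After 'fold-or-call': P(aggressive) = 0.35·0.2500 / (0.35·0.2500 + 0.55·0.7500) ≈ 0.1750
After 'fold-or-call': P(aggressive) = 0.35·0.1750 / (0.35·0.1750 + 0.55·0.8250) ≈ 0.1189
After 'raise': P(aggressive) = 0.65·0.1189 / (0.65·0.1189 + 0.45·0.8811) ≈ 0.1632
After 'raise': P(aggressive) = 0.65·0.1632 / (0.65·0.1632 + 0.45·0.8368) ≈ 0.2197

0.2197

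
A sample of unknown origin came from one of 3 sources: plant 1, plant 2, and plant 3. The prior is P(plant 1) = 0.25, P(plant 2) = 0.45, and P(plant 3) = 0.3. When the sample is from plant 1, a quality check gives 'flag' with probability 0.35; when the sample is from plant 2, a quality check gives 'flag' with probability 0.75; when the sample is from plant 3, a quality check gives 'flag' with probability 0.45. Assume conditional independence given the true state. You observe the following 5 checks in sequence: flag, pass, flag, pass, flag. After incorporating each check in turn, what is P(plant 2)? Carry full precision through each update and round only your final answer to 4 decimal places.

After 'flag': normaliser = 0.35·0.2500 + 0.75·0.4500 + 0.45·0.3000; P(plant 1) ≈ 0.1562, P(plant 2) ≈ 0.6027, P(plant 3) ≈ 0.2411
After 'pass': normaliser = 0.65·0.1562 + 0.25·0.6027 + 0.55·0.2411; P(plant 1) ≈ 0.2639, P(plant 2) ≈ 0.3915, P(plant 3) ≈ 0.3445
After 'flag': normaliser = 0.35·0.2639 + 0.75·0.3915 + 0.45·0.3445; P(plant 1) ≈ 0.1707, P(plant 2) ≈ 0.5427, P(plant 3) ≈ 0.2866
After 'pass': normaliser = 0.65·0.1707 + 0.25·0.5427 + 0.55·0.2866; P(plant 1) ≈ 0.2745, P(plant 2) ≈ 0.3356, P(plant 3) ≈ 0.3899
After 'flag': normaliser = 0.35·0.2745 + 0.75·0.3356 + 0.45·0.3899; P(plant 1) ≈ 0.1836, P(plant 2) ≈ 0.4811, P(plant 3) ≈ 0.3353

0.4811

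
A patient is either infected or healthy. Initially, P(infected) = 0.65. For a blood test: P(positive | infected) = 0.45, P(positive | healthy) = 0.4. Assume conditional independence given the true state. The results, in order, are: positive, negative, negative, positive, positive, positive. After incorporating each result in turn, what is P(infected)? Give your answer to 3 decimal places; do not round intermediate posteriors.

0.714

Each posterior becomes the prior for the next update.
After 'positive': P(infected) = 0.45·0.6500 / (0.45·0.6500 + 0.4·0.3500) ≈ 0.6763
After 'negative': P(infected) = 0.55·0.6763 / (0.55·0.6763 + 0.6·0.3237) ≈ 0.6570
After 'negative': P(infected) = 0.55·0.6570 / (0.55·0.6570 + 0.6·0.3430) ≈ 0.6371
After 'positive': P(infected) = 0.45·0.6371 / (0.45·0.6371 + 0.4·0.3629) ≈ 0.6639
After 'positive': P(infected) = 0.45·0.6639 / (0.45·0.6639 + 0.4·0.3361) ≈ 0.6896
After 'positive': P(infected) = 0.45·0.6896 / (0.45·0.6896 + 0.4·0.3104) ≈ 0.7143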